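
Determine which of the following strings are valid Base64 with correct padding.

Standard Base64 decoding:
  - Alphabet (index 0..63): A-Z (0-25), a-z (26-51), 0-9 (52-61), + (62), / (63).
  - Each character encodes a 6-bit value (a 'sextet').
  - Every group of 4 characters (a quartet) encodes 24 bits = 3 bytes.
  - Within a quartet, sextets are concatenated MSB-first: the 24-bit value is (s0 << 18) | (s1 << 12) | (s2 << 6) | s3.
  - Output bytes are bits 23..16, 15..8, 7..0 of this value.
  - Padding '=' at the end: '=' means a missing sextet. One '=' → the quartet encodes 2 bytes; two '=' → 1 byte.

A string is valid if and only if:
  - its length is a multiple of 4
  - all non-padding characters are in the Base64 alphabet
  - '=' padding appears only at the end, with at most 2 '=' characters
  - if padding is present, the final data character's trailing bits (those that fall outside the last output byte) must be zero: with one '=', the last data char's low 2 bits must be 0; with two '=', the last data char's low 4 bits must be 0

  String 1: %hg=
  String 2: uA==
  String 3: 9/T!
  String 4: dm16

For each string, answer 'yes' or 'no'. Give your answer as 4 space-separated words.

String 1: '%hg=' → invalid (bad char(s): ['%'])
String 2: 'uA==' → valid
String 3: '9/T!' → invalid (bad char(s): ['!'])
String 4: 'dm16' → valid

Answer: no yes no yes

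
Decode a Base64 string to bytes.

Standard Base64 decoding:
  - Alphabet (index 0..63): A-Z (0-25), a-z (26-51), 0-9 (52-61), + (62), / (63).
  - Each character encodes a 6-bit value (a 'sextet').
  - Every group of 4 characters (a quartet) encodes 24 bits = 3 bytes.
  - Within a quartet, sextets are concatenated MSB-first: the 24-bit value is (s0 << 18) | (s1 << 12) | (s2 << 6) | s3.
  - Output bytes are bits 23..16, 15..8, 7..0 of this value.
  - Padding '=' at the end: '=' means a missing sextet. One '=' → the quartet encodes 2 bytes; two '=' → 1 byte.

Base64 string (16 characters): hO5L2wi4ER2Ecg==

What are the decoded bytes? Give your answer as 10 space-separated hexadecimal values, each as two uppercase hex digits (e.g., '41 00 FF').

Answer: 84 EE 4B DB 08 B8 11 1D 84 72

Derivation:
After char 0 ('h'=33): chars_in_quartet=1 acc=0x21 bytes_emitted=0
After char 1 ('O'=14): chars_in_quartet=2 acc=0x84E bytes_emitted=0
After char 2 ('5'=57): chars_in_quartet=3 acc=0x213B9 bytes_emitted=0
After char 3 ('L'=11): chars_in_quartet=4 acc=0x84EE4B -> emit 84 EE 4B, reset; bytes_emitted=3
After char 4 ('2'=54): chars_in_quartet=1 acc=0x36 bytes_emitted=3
After char 5 ('w'=48): chars_in_quartet=2 acc=0xDB0 bytes_emitted=3
After char 6 ('i'=34): chars_in_quartet=3 acc=0x36C22 bytes_emitted=3
After char 7 ('4'=56): chars_in_quartet=4 acc=0xDB08B8 -> emit DB 08 B8, reset; bytes_emitted=6
After char 8 ('E'=4): chars_in_quartet=1 acc=0x4 bytes_emitted=6
After char 9 ('R'=17): chars_in_quartet=2 acc=0x111 bytes_emitted=6
After char 10 ('2'=54): chars_in_quartet=3 acc=0x4476 bytes_emitted=6
After char 11 ('E'=4): chars_in_quartet=4 acc=0x111D84 -> emit 11 1D 84, reset; bytes_emitted=9
After char 12 ('c'=28): chars_in_quartet=1 acc=0x1C bytes_emitted=9
After char 13 ('g'=32): chars_in_quartet=2 acc=0x720 bytes_emitted=9
Padding '==': partial quartet acc=0x720 -> emit 72; bytes_emitted=10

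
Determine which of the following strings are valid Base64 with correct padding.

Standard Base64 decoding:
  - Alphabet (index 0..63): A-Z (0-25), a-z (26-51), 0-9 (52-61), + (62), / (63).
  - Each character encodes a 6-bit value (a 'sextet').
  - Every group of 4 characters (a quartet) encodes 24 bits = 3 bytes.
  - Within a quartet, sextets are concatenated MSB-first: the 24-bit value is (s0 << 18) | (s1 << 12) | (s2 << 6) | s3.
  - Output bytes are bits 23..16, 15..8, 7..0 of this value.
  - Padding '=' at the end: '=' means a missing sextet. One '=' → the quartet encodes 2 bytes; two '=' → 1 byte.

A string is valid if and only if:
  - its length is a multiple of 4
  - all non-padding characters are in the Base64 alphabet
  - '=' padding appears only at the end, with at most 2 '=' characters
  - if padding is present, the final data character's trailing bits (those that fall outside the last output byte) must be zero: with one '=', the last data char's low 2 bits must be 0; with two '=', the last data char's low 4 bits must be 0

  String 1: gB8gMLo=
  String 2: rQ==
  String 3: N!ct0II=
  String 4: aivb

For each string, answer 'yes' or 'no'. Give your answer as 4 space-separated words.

String 1: 'gB8gMLo=' → valid
String 2: 'rQ==' → valid
String 3: 'N!ct0II=' → invalid (bad char(s): ['!'])
String 4: 'aivb' → valid

Answer: yes yes no yes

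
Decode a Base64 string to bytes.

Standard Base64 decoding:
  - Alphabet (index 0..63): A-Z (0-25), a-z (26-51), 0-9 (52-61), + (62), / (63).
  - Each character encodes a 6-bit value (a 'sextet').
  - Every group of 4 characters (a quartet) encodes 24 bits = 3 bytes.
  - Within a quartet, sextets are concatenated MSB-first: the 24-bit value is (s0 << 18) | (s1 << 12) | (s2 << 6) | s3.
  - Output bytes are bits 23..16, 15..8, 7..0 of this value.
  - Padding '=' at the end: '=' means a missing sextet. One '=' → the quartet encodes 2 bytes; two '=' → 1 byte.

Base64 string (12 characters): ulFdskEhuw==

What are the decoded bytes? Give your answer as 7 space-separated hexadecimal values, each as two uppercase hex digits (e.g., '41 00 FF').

Answer: BA 51 5D B2 41 21 BB

Derivation:
After char 0 ('u'=46): chars_in_quartet=1 acc=0x2E bytes_emitted=0
After char 1 ('l'=37): chars_in_quartet=2 acc=0xBA5 bytes_emitted=0
After char 2 ('F'=5): chars_in_quartet=3 acc=0x2E945 bytes_emitted=0
After char 3 ('d'=29): chars_in_quartet=4 acc=0xBA515D -> emit BA 51 5D, reset; bytes_emitted=3
After char 4 ('s'=44): chars_in_quartet=1 acc=0x2C bytes_emitted=3
After char 5 ('k'=36): chars_in_quartet=2 acc=0xB24 bytes_emitted=3
After char 6 ('E'=4): chars_in_quartet=3 acc=0x2C904 bytes_emitted=3
After char 7 ('h'=33): chars_in_quartet=4 acc=0xB24121 -> emit B2 41 21, reset; bytes_emitted=6
After char 8 ('u'=46): chars_in_quartet=1 acc=0x2E bytes_emitted=6
After char 9 ('w'=48): chars_in_quartet=2 acc=0xBB0 bytes_emitted=6
Padding '==': partial quartet acc=0xBB0 -> emit BB; bytes_emitted=7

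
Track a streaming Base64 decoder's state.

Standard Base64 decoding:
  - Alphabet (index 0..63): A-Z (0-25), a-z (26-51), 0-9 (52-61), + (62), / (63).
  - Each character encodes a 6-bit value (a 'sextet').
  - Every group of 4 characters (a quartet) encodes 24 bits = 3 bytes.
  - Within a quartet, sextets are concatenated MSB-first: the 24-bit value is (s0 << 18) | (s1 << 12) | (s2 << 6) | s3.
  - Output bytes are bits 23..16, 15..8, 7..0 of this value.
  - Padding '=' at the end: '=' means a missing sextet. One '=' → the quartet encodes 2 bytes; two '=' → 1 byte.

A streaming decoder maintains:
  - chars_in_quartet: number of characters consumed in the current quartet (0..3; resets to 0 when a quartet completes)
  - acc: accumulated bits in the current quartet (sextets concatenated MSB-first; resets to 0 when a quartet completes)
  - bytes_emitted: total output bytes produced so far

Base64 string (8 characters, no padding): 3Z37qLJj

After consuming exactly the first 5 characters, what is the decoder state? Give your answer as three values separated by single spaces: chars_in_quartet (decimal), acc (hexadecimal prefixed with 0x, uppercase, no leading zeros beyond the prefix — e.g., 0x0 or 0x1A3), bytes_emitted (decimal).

After char 0 ('3'=55): chars_in_quartet=1 acc=0x37 bytes_emitted=0
After char 1 ('Z'=25): chars_in_quartet=2 acc=0xDD9 bytes_emitted=0
After char 2 ('3'=55): chars_in_quartet=3 acc=0x37677 bytes_emitted=0
After char 3 ('7'=59): chars_in_quartet=4 acc=0xDD9DFB -> emit DD 9D FB, reset; bytes_emitted=3
After char 4 ('q'=42): chars_in_quartet=1 acc=0x2A bytes_emitted=3

Answer: 1 0x2A 3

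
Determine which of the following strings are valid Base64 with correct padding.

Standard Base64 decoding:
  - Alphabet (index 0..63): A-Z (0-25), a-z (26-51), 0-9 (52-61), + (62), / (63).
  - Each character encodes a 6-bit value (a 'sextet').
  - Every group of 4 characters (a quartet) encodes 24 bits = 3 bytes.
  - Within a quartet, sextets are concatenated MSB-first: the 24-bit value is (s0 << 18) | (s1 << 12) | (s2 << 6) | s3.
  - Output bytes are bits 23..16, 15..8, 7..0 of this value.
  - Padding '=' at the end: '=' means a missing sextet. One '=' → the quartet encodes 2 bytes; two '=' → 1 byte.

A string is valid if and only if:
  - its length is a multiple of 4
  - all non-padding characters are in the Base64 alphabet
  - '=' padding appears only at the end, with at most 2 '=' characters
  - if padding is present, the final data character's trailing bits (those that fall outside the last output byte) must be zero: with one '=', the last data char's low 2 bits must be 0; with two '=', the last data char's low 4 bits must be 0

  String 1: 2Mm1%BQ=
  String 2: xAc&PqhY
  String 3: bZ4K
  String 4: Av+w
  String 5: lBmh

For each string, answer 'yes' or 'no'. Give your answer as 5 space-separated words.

Answer: no no yes yes yes

Derivation:
String 1: '2Mm1%BQ=' → invalid (bad char(s): ['%'])
String 2: 'xAc&PqhY' → invalid (bad char(s): ['&'])
String 3: 'bZ4K' → valid
String 4: 'Av+w' → valid
String 5: 'lBmh' → valid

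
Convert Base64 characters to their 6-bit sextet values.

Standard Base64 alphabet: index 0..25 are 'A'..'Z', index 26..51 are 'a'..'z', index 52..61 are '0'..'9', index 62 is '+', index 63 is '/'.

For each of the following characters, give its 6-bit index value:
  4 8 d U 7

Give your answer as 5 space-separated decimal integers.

'4': 0..9 range, 52 + ord('4') − ord('0') = 56
'8': 0..9 range, 52 + ord('8') − ord('0') = 60
'd': a..z range, 26 + ord('d') − ord('a') = 29
'U': A..Z range, ord('U') − ord('A') = 20
'7': 0..9 range, 52 + ord('7') − ord('0') = 59

Answer: 56 60 29 20 59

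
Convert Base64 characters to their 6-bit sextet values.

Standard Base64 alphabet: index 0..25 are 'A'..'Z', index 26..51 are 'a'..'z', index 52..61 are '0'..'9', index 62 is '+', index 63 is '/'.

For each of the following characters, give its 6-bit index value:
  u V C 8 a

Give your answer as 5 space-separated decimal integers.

'u': a..z range, 26 + ord('u') − ord('a') = 46
'V': A..Z range, ord('V') − ord('A') = 21
'C': A..Z range, ord('C') − ord('A') = 2
'8': 0..9 range, 52 + ord('8') − ord('0') = 60
'a': a..z range, 26 + ord('a') − ord('a') = 26

Answer: 46 21 2 60 26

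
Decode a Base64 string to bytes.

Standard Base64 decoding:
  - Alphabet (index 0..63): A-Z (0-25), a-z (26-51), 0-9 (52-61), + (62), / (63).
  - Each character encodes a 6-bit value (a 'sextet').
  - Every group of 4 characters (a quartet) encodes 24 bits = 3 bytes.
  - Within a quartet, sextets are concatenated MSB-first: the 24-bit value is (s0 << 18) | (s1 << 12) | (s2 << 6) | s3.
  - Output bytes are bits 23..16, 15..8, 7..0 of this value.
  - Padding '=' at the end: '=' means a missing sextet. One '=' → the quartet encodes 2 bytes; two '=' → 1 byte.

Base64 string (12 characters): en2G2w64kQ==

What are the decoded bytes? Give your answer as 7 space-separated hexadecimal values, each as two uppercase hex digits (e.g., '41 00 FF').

After char 0 ('e'=30): chars_in_quartet=1 acc=0x1E bytes_emitted=0
After char 1 ('n'=39): chars_in_quartet=2 acc=0x7A7 bytes_emitted=0
After char 2 ('2'=54): chars_in_quartet=3 acc=0x1E9F6 bytes_emitted=0
After char 3 ('G'=6): chars_in_quartet=4 acc=0x7A7D86 -> emit 7A 7D 86, reset; bytes_emitted=3
After char 4 ('2'=54): chars_in_quartet=1 acc=0x36 bytes_emitted=3
After char 5 ('w'=48): chars_in_quartet=2 acc=0xDB0 bytes_emitted=3
After char 6 ('6'=58): chars_in_quartet=3 acc=0x36C3A bytes_emitted=3
After char 7 ('4'=56): chars_in_quartet=4 acc=0xDB0EB8 -> emit DB 0E B8, reset; bytes_emitted=6
After char 8 ('k'=36): chars_in_quartet=1 acc=0x24 bytes_emitted=6
After char 9 ('Q'=16): chars_in_quartet=2 acc=0x910 bytes_emitted=6
Padding '==': partial quartet acc=0x910 -> emit 91; bytes_emitted=7

Answer: 7A 7D 86 DB 0E B8 91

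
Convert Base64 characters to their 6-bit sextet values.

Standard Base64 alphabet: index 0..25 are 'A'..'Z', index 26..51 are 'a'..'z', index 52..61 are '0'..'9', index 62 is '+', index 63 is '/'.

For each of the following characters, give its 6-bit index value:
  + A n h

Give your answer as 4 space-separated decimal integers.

'+': index 62
'A': A..Z range, ord('A') − ord('A') = 0
'n': a..z range, 26 + ord('n') − ord('a') = 39
'h': a..z range, 26 + ord('h') − ord('a') = 33

Answer: 62 0 39 33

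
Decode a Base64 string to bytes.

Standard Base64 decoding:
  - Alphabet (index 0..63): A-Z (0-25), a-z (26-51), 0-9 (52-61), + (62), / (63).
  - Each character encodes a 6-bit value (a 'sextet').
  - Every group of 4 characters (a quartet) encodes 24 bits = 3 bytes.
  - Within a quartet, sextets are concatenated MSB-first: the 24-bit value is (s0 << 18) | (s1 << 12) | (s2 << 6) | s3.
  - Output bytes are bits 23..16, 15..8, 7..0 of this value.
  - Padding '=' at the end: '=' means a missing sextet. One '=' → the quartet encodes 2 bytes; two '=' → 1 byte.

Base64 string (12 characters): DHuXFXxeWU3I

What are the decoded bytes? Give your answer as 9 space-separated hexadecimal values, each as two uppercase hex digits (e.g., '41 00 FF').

After char 0 ('D'=3): chars_in_quartet=1 acc=0x3 bytes_emitted=0
After char 1 ('H'=7): chars_in_quartet=2 acc=0xC7 bytes_emitted=0
After char 2 ('u'=46): chars_in_quartet=3 acc=0x31EE bytes_emitted=0
After char 3 ('X'=23): chars_in_quartet=4 acc=0xC7B97 -> emit 0C 7B 97, reset; bytes_emitted=3
After char 4 ('F'=5): chars_in_quartet=1 acc=0x5 bytes_emitted=3
After char 5 ('X'=23): chars_in_quartet=2 acc=0x157 bytes_emitted=3
After char 6 ('x'=49): chars_in_quartet=3 acc=0x55F1 bytes_emitted=3
After char 7 ('e'=30): chars_in_quartet=4 acc=0x157C5E -> emit 15 7C 5E, reset; bytes_emitted=6
After char 8 ('W'=22): chars_in_quartet=1 acc=0x16 bytes_emitted=6
After char 9 ('U'=20): chars_in_quartet=2 acc=0x594 bytes_emitted=6
After char 10 ('3'=55): chars_in_quartet=3 acc=0x16537 bytes_emitted=6
After char 11 ('I'=8): chars_in_quartet=4 acc=0x594DC8 -> emit 59 4D C8, reset; bytes_emitted=9

Answer: 0C 7B 97 15 7C 5E 59 4D C8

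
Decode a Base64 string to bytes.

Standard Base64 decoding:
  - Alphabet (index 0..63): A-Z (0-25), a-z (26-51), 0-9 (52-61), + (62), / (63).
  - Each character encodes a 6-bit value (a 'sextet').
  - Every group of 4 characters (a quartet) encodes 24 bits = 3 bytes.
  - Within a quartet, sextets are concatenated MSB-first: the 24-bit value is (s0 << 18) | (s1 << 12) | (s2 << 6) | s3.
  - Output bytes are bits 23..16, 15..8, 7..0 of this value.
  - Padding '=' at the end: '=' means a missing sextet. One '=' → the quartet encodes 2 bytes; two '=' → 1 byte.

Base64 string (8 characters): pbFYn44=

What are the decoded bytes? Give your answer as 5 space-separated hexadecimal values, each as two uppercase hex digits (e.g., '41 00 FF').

After char 0 ('p'=41): chars_in_quartet=1 acc=0x29 bytes_emitted=0
After char 1 ('b'=27): chars_in_quartet=2 acc=0xA5B bytes_emitted=0
After char 2 ('F'=5): chars_in_quartet=3 acc=0x296C5 bytes_emitted=0
After char 3 ('Y'=24): chars_in_quartet=4 acc=0xA5B158 -> emit A5 B1 58, reset; bytes_emitted=3
After char 4 ('n'=39): chars_in_quartet=1 acc=0x27 bytes_emitted=3
After char 5 ('4'=56): chars_in_quartet=2 acc=0x9F8 bytes_emitted=3
After char 6 ('4'=56): chars_in_quartet=3 acc=0x27E38 bytes_emitted=3
Padding '=': partial quartet acc=0x27E38 -> emit 9F 8E; bytes_emitted=5

Answer: A5 B1 58 9F 8E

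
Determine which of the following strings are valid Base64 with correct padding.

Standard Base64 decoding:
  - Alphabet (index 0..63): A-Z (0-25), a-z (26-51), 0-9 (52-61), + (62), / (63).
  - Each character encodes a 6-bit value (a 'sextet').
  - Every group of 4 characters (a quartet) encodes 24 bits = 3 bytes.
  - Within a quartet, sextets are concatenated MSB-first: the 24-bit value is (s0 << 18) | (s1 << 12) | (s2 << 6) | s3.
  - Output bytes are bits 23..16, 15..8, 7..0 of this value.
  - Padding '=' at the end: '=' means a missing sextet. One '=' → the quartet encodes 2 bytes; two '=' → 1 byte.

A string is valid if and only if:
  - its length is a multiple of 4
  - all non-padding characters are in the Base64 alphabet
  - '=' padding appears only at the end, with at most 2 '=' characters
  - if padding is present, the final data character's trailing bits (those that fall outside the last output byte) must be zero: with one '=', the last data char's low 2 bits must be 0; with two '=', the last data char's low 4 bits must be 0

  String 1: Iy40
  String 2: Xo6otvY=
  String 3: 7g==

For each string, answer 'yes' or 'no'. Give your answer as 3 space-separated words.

String 1: 'Iy40' → valid
String 2: 'Xo6otvY=' → valid
String 3: '7g==' → valid

Answer: yes yes yes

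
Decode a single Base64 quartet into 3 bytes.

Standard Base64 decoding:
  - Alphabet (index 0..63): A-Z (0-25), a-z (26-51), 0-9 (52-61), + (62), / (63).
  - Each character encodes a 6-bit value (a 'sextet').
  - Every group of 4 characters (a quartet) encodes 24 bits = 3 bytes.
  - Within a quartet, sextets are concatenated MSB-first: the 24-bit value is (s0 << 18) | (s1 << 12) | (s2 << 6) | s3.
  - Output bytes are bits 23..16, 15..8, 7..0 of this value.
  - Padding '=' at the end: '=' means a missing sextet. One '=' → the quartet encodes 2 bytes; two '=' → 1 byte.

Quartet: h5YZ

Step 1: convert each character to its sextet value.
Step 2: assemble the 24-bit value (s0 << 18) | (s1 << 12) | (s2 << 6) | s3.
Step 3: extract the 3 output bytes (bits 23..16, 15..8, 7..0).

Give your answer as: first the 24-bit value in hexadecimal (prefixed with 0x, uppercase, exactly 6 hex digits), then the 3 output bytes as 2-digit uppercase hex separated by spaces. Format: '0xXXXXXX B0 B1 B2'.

Sextets: h=33, 5=57, Y=24, Z=25
24-bit: (33<<18) | (57<<12) | (24<<6) | 25
      = 0x840000 | 0x039000 | 0x000600 | 0x000019
      = 0x879619
Bytes: (v>>16)&0xFF=87, (v>>8)&0xFF=96, v&0xFF=19

Answer: 0x879619 87 96 19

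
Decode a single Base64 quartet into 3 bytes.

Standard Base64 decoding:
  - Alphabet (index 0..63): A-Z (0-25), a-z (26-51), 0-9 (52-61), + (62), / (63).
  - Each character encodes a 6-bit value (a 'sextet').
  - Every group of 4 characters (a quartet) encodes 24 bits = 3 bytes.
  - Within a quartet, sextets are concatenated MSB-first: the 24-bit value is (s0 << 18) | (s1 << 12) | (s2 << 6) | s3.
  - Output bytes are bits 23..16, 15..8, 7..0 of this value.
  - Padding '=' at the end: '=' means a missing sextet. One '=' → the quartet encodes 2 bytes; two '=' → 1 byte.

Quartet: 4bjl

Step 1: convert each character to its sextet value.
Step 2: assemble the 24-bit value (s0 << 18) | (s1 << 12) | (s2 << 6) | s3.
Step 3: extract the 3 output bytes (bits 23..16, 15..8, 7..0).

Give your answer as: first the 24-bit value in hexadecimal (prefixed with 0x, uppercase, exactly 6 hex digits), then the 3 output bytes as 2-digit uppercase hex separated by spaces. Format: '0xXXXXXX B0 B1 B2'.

Sextets: 4=56, b=27, j=35, l=37
24-bit: (56<<18) | (27<<12) | (35<<6) | 37
      = 0xE00000 | 0x01B000 | 0x0008C0 | 0x000025
      = 0xE1B8E5
Bytes: (v>>16)&0xFF=E1, (v>>8)&0xFF=B8, v&0xFF=E5

Answer: 0xE1B8E5 E1 B8 E5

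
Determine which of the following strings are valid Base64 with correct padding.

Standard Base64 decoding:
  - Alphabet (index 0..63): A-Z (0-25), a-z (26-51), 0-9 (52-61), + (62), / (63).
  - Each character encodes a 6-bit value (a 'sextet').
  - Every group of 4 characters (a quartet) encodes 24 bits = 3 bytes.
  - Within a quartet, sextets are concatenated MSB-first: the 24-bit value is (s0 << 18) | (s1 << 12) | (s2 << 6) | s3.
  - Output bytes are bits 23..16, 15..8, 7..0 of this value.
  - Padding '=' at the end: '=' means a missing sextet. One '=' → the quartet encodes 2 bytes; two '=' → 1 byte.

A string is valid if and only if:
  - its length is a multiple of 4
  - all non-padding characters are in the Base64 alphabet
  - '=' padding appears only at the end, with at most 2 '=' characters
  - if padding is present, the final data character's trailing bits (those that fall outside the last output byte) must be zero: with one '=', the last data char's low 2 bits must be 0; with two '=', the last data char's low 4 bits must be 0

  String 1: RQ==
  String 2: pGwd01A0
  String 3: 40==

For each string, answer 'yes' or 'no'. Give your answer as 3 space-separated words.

Answer: yes yes no

Derivation:
String 1: 'RQ==' → valid
String 2: 'pGwd01A0' → valid
String 3: '40==' → invalid (bad trailing bits)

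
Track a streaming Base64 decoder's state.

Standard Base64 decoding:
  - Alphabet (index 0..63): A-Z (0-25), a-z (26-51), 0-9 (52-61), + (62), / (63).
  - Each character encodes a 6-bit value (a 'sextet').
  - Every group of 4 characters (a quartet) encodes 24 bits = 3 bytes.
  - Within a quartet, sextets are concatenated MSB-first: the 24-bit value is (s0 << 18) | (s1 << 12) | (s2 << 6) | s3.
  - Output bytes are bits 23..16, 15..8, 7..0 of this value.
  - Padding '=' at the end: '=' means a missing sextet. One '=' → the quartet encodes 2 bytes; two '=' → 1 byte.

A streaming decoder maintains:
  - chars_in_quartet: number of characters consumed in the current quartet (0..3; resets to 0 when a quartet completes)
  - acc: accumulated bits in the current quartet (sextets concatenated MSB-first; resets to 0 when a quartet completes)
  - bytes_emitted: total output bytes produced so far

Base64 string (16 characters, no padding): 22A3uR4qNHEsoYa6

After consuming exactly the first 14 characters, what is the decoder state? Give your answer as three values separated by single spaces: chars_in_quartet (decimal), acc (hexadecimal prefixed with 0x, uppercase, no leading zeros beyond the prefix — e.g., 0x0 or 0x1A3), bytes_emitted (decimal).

Answer: 2 0xA18 9

Derivation:
After char 0 ('2'=54): chars_in_quartet=1 acc=0x36 bytes_emitted=0
After char 1 ('2'=54): chars_in_quartet=2 acc=0xDB6 bytes_emitted=0
After char 2 ('A'=0): chars_in_quartet=3 acc=0x36D80 bytes_emitted=0
After char 3 ('3'=55): chars_in_quartet=4 acc=0xDB6037 -> emit DB 60 37, reset; bytes_emitted=3
After char 4 ('u'=46): chars_in_quartet=1 acc=0x2E bytes_emitted=3
After char 5 ('R'=17): chars_in_quartet=2 acc=0xB91 bytes_emitted=3
After char 6 ('4'=56): chars_in_quartet=3 acc=0x2E478 bytes_emitted=3
After char 7 ('q'=42): chars_in_quartet=4 acc=0xB91E2A -> emit B9 1E 2A, reset; bytes_emitted=6
After char 8 ('N'=13): chars_in_quartet=1 acc=0xD bytes_emitted=6
After char 9 ('H'=7): chars_in_quartet=2 acc=0x347 bytes_emitted=6
After char 10 ('E'=4): chars_in_quartet=3 acc=0xD1C4 bytes_emitted=6
After char 11 ('s'=44): chars_in_quartet=4 acc=0x34712C -> emit 34 71 2C, reset; bytes_emitted=9
After char 12 ('o'=40): chars_in_quartet=1 acc=0x28 bytes_emitted=9
After char 13 ('Y'=24): chars_in_quartet=2 acc=0xA18 bytes_emitted=9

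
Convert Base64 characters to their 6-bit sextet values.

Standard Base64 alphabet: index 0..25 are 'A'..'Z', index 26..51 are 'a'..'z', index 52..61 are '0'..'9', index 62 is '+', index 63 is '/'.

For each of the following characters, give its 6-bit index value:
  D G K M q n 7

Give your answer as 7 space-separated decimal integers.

Answer: 3 6 10 12 42 39 59

Derivation:
'D': A..Z range, ord('D') − ord('A') = 3
'G': A..Z range, ord('G') − ord('A') = 6
'K': A..Z range, ord('K') − ord('A') = 10
'M': A..Z range, ord('M') − ord('A') = 12
'q': a..z range, 26 + ord('q') − ord('a') = 42
'n': a..z range, 26 + ord('n') − ord('a') = 39
'7': 0..9 range, 52 + ord('7') − ord('0') = 59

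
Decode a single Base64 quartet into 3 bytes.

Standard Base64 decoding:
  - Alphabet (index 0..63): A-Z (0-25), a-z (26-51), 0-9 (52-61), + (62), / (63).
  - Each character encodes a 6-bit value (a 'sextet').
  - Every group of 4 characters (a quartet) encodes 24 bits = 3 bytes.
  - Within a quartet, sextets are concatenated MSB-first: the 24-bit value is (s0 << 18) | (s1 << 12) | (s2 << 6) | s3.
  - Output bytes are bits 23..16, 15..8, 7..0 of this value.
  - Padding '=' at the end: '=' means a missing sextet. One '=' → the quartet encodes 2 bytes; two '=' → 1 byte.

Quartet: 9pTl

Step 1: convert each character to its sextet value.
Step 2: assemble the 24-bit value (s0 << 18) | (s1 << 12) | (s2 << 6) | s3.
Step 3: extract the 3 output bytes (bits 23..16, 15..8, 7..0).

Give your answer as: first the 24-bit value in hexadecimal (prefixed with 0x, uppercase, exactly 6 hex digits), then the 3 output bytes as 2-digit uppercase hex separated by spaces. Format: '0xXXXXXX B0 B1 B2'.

Answer: 0xF694E5 F6 94 E5

Derivation:
Sextets: 9=61, p=41, T=19, l=37
24-bit: (61<<18) | (41<<12) | (19<<6) | 37
      = 0xF40000 | 0x029000 | 0x0004C0 | 0x000025
      = 0xF694E5
Bytes: (v>>16)&0xFF=F6, (v>>8)&0xFF=94, v&0xFF=E5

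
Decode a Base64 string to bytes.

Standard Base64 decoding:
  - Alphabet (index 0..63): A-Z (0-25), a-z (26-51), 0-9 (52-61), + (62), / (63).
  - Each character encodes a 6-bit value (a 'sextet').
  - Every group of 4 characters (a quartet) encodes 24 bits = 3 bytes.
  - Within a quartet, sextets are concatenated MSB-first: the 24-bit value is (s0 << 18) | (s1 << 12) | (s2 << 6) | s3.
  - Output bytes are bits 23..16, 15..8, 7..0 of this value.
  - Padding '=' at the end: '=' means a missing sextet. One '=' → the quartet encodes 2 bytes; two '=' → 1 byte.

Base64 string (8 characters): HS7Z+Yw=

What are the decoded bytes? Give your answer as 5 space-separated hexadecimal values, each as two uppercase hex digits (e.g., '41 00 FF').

Answer: 1D 2E D9 F9 8C

Derivation:
After char 0 ('H'=7): chars_in_quartet=1 acc=0x7 bytes_emitted=0
After char 1 ('S'=18): chars_in_quartet=2 acc=0x1D2 bytes_emitted=0
After char 2 ('7'=59): chars_in_quartet=3 acc=0x74BB bytes_emitted=0
After char 3 ('Z'=25): chars_in_quartet=4 acc=0x1D2ED9 -> emit 1D 2E D9, reset; bytes_emitted=3
After char 4 ('+'=62): chars_in_quartet=1 acc=0x3E bytes_emitted=3
After char 5 ('Y'=24): chars_in_quartet=2 acc=0xF98 bytes_emitted=3
After char 6 ('w'=48): chars_in_quartet=3 acc=0x3E630 bytes_emitted=3
Padding '=': partial quartet acc=0x3E630 -> emit F9 8C; bytes_emitted=5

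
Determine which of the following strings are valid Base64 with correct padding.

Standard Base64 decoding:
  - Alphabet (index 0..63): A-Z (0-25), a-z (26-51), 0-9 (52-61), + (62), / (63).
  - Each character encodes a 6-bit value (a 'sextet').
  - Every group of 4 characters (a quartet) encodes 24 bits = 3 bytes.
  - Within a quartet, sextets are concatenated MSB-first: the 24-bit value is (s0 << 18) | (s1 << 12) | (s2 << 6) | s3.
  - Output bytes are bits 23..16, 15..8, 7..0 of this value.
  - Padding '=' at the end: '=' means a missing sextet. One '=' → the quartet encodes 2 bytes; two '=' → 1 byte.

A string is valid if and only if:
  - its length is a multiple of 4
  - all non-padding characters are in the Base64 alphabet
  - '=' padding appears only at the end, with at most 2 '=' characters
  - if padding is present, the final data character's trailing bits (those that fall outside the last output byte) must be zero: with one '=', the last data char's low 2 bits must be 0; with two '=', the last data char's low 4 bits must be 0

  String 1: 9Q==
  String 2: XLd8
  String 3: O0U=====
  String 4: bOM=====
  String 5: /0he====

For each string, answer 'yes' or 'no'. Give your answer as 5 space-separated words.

Answer: yes yes no no no

Derivation:
String 1: '9Q==' → valid
String 2: 'XLd8' → valid
String 3: 'O0U=====' → invalid (5 pad chars (max 2))
String 4: 'bOM=====' → invalid (5 pad chars (max 2))
String 5: '/0he====' → invalid (4 pad chars (max 2))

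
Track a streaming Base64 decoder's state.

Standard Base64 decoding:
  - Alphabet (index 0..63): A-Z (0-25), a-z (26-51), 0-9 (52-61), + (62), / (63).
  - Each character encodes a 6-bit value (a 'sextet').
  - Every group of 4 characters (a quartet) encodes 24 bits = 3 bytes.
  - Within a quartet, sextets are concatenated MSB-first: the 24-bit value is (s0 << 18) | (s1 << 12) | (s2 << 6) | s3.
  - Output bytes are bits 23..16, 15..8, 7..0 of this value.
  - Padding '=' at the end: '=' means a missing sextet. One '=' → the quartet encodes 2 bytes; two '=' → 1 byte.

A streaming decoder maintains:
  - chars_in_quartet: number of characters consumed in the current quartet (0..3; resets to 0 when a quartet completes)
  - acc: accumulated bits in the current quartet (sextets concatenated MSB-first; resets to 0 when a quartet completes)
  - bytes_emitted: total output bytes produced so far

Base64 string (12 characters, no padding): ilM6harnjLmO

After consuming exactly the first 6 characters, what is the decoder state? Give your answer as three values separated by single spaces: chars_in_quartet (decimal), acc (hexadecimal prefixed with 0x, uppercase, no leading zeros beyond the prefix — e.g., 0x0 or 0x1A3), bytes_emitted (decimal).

Answer: 2 0x85A 3

Derivation:
After char 0 ('i'=34): chars_in_quartet=1 acc=0x22 bytes_emitted=0
After char 1 ('l'=37): chars_in_quartet=2 acc=0x8A5 bytes_emitted=0
After char 2 ('M'=12): chars_in_quartet=3 acc=0x2294C bytes_emitted=0
After char 3 ('6'=58): chars_in_quartet=4 acc=0x8A533A -> emit 8A 53 3A, reset; bytes_emitted=3
After char 4 ('h'=33): chars_in_quartet=1 acc=0x21 bytes_emitted=3
After char 5 ('a'=26): chars_in_quartet=2 acc=0x85A bytes_emitted=3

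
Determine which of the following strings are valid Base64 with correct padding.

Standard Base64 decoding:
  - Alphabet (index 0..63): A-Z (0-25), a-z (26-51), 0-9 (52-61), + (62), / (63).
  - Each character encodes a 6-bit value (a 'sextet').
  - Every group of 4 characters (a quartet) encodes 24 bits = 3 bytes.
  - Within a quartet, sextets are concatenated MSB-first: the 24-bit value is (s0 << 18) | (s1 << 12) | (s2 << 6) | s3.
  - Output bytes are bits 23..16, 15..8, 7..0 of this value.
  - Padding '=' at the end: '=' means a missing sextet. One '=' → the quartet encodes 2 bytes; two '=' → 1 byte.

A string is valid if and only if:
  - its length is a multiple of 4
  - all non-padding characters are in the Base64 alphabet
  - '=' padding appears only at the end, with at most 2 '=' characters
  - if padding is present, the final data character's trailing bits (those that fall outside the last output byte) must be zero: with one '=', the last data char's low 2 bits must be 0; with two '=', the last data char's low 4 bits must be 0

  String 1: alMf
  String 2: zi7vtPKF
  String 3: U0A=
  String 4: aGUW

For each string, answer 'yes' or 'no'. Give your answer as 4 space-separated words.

Answer: yes yes yes yes

Derivation:
String 1: 'alMf' → valid
String 2: 'zi7vtPKF' → valid
String 3: 'U0A=' → valid
String 4: 'aGUW' → valid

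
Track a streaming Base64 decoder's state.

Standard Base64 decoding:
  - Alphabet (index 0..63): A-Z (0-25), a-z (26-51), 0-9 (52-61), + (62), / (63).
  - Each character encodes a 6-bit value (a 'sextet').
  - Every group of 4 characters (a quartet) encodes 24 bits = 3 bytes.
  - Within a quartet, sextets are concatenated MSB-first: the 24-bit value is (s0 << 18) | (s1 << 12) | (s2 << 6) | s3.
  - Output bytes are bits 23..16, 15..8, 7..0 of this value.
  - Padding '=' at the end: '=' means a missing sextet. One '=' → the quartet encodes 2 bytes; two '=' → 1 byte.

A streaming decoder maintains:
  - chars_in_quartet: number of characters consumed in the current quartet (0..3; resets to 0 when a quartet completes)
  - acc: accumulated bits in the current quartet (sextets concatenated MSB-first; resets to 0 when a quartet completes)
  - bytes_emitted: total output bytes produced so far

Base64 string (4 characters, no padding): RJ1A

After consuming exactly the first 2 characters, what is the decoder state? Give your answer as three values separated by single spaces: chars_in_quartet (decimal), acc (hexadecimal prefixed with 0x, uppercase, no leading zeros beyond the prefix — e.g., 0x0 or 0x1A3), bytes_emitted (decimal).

Answer: 2 0x449 0

Derivation:
After char 0 ('R'=17): chars_in_quartet=1 acc=0x11 bytes_emitted=0
After char 1 ('J'=9): chars_in_quartet=2 acc=0x449 bytes_emitted=0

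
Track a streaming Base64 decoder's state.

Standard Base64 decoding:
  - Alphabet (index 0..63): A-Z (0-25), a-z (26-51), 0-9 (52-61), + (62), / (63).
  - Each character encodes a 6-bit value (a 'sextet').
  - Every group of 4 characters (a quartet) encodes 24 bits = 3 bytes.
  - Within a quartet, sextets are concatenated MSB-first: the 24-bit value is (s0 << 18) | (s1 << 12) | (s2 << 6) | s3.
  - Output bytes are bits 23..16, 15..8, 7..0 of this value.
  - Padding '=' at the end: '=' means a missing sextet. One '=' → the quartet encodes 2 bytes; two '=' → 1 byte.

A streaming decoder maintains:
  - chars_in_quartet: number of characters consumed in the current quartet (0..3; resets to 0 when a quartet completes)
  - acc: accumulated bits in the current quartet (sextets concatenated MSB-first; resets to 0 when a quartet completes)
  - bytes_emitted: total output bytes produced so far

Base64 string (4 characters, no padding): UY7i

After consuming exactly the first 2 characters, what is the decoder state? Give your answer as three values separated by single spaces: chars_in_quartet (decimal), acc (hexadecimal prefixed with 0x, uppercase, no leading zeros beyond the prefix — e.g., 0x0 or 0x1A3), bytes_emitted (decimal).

After char 0 ('U'=20): chars_in_quartet=1 acc=0x14 bytes_emitted=0
After char 1 ('Y'=24): chars_in_quartet=2 acc=0x518 bytes_emitted=0

Answer: 2 0x518 0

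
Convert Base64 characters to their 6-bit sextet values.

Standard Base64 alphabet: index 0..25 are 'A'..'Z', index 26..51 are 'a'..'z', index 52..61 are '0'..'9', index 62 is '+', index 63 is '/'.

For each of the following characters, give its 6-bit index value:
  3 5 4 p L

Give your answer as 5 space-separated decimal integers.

Answer: 55 57 56 41 11

Derivation:
'3': 0..9 range, 52 + ord('3') − ord('0') = 55
'5': 0..9 range, 52 + ord('5') − ord('0') = 57
'4': 0..9 range, 52 + ord('4') − ord('0') = 56
'p': a..z range, 26 + ord('p') − ord('a') = 41
'L': A..Z range, ord('L') − ord('A') = 11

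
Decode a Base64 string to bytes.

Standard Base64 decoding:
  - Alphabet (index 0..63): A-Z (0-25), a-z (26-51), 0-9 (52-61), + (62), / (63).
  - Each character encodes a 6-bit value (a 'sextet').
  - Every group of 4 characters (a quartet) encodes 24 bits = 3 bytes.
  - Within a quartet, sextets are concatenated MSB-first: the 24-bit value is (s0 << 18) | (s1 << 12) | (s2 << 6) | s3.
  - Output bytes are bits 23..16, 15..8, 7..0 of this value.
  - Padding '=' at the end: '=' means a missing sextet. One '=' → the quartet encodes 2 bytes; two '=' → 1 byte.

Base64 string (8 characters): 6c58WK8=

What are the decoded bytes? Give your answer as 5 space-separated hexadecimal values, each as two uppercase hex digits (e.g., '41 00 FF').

Answer: E9 CE 7C 58 AF

Derivation:
After char 0 ('6'=58): chars_in_quartet=1 acc=0x3A bytes_emitted=0
After char 1 ('c'=28): chars_in_quartet=2 acc=0xE9C bytes_emitted=0
After char 2 ('5'=57): chars_in_quartet=3 acc=0x3A739 bytes_emitted=0
After char 3 ('8'=60): chars_in_quartet=4 acc=0xE9CE7C -> emit E9 CE 7C, reset; bytes_emitted=3
After char 4 ('W'=22): chars_in_quartet=1 acc=0x16 bytes_emitted=3
After char 5 ('K'=10): chars_in_quartet=2 acc=0x58A bytes_emitted=3
After char 6 ('8'=60): chars_in_quartet=3 acc=0x162BC bytes_emitted=3
Padding '=': partial quartet acc=0x162BC -> emit 58 AF; bytes_emitted=5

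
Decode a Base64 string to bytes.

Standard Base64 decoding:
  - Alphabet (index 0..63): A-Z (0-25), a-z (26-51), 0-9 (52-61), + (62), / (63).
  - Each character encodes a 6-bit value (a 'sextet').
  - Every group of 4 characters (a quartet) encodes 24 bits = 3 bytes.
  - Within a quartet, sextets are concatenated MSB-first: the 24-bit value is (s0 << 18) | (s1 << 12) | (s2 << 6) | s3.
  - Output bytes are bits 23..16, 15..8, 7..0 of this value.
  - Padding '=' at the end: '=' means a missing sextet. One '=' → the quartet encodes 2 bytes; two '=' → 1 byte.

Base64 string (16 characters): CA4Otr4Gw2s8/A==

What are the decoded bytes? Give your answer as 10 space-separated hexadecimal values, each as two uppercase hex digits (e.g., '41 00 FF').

After char 0 ('C'=2): chars_in_quartet=1 acc=0x2 bytes_emitted=0
After char 1 ('A'=0): chars_in_quartet=2 acc=0x80 bytes_emitted=0
After char 2 ('4'=56): chars_in_quartet=3 acc=0x2038 bytes_emitted=0
After char 3 ('O'=14): chars_in_quartet=4 acc=0x80E0E -> emit 08 0E 0E, reset; bytes_emitted=3
After char 4 ('t'=45): chars_in_quartet=1 acc=0x2D bytes_emitted=3
After char 5 ('r'=43): chars_in_quartet=2 acc=0xB6B bytes_emitted=3
After char 6 ('4'=56): chars_in_quartet=3 acc=0x2DAF8 bytes_emitted=3
After char 7 ('G'=6): chars_in_quartet=4 acc=0xB6BE06 -> emit B6 BE 06, reset; bytes_emitted=6
After char 8 ('w'=48): chars_in_quartet=1 acc=0x30 bytes_emitted=6
After char 9 ('2'=54): chars_in_quartet=2 acc=0xC36 bytes_emitted=6
After char 10 ('s'=44): chars_in_quartet=3 acc=0x30DAC bytes_emitted=6
After char 11 ('8'=60): chars_in_quartet=4 acc=0xC36B3C -> emit C3 6B 3C, reset; bytes_emitted=9
After char 12 ('/'=63): chars_in_quartet=1 acc=0x3F bytes_emitted=9
After char 13 ('A'=0): chars_in_quartet=2 acc=0xFC0 bytes_emitted=9
Padding '==': partial quartet acc=0xFC0 -> emit FC; bytes_emitted=10

Answer: 08 0E 0E B6 BE 06 C3 6B 3C FC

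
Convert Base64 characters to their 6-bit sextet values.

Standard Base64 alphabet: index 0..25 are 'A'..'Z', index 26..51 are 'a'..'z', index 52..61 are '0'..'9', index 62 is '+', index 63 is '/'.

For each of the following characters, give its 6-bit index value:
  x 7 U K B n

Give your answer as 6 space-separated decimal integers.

Answer: 49 59 20 10 1 39

Derivation:
'x': a..z range, 26 + ord('x') − ord('a') = 49
'7': 0..9 range, 52 + ord('7') − ord('0') = 59
'U': A..Z range, ord('U') − ord('A') = 20
'K': A..Z range, ord('K') − ord('A') = 10
'B': A..Z range, ord('B') − ord('A') = 1
'n': a..z range, 26 + ord('n') − ord('a') = 39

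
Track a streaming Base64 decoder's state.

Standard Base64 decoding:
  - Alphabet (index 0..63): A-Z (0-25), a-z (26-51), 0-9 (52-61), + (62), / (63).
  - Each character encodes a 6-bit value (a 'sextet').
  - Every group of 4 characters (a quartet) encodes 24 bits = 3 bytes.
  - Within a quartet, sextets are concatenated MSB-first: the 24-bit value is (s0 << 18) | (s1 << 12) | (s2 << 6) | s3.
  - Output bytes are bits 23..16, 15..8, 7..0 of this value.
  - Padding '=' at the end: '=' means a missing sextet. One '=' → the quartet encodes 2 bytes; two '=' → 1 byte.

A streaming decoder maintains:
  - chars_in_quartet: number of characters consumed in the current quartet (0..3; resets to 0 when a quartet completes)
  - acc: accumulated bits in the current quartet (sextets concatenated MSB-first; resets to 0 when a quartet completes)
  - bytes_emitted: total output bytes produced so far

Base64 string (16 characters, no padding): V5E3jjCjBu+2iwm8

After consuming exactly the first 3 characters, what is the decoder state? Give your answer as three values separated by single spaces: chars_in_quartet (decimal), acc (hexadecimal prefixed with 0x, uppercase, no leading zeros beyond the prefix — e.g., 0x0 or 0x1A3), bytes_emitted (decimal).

After char 0 ('V'=21): chars_in_quartet=1 acc=0x15 bytes_emitted=0
After char 1 ('5'=57): chars_in_quartet=2 acc=0x579 bytes_emitted=0
After char 2 ('E'=4): chars_in_quartet=3 acc=0x15E44 bytes_emitted=0

Answer: 3 0x15E44 0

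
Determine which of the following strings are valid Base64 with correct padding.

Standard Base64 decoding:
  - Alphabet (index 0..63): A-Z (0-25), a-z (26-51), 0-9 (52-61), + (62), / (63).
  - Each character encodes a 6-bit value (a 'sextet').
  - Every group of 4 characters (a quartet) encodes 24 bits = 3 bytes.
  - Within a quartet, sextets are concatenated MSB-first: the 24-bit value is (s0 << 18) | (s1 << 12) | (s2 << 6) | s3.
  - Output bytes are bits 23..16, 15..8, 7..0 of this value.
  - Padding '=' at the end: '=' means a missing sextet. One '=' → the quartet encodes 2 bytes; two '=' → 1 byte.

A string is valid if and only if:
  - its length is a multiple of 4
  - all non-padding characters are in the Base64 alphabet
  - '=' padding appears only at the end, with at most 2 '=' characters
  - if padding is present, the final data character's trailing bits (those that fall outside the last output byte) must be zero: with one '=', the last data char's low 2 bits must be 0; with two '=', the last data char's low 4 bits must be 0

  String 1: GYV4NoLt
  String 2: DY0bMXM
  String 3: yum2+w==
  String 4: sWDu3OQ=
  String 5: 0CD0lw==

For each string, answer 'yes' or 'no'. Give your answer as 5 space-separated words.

Answer: yes no yes yes yes

Derivation:
String 1: 'GYV4NoLt' → valid
String 2: 'DY0bMXM' → invalid (len=7 not mult of 4)
String 3: 'yum2+w==' → valid
String 4: 'sWDu3OQ=' → valid
String 5: '0CD0lw==' → valid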